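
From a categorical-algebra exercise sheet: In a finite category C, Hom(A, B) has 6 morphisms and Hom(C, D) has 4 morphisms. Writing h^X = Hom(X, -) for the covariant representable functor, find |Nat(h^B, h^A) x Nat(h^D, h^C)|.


By the Yoneda lemma, Nat(h^B, h^A) is isomorphic to Hom(A, B),
so |Nat(h^B, h^A)| = |Hom(A, B)| and |Nat(h^D, h^C)| = |Hom(C, D)|.
|Hom(A, B)| = 6, |Hom(C, D)| = 4.
|Nat(h^B, h^A) x Nat(h^D, h^C)| = 6 * 4 = 24

24


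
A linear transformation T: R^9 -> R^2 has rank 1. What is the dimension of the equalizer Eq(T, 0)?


The equalizer of f and the zero map is ker(f).
By the rank-nullity theorem: dim(ker(f)) = dim(domain) - rank(f).
dim(ker(f)) = 9 - 1 = 8

8


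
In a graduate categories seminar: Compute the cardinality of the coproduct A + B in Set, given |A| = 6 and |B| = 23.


In Set, the coproduct A + B is the disjoint union.
|A + B| = |A| + |B| = 6 + 23 = 29

29


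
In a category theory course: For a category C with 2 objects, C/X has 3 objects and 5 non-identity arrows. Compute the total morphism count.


In the slice category C/X, objects are morphisms to X.
Identity morphisms: 3 (one per object of C/X).
Non-identity morphisms: 5.
Total = 3 + 5 = 8

8


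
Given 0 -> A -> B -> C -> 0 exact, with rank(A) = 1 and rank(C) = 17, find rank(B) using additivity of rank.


For a short exact sequence 0 -> A -> B -> C -> 0,
rank is additive: rank(B) = rank(A) + rank(C).
rank(B) = 1 + 17 = 18

18


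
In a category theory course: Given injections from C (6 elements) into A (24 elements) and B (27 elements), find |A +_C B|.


The pushout A +_C B identifies the images of C in A and B.
|A +_C B| = |A| + |B| - |C| (for injections).
= 24 + 27 - 6 = 45

45


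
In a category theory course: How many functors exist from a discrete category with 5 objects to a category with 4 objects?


A functor from a discrete category C to D is determined by
where each object maps. Each of the 5 objects of C can map
to any of the 4 objects of D independently.
Number of functors = 4^5 = 1024

1024


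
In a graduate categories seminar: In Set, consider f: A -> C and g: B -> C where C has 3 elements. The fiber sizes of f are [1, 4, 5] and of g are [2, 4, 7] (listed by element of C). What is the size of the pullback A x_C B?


The pullback A x_C B consists of pairs (a, b) with f(a) = g(b).
For each element c in C, the fiber product has |f^-1(c)| * |g^-1(c)| elements.
Summing over C: 1 * 2 + 4 * 4 + 5 * 7
= 2 + 16 + 35 = 53

53


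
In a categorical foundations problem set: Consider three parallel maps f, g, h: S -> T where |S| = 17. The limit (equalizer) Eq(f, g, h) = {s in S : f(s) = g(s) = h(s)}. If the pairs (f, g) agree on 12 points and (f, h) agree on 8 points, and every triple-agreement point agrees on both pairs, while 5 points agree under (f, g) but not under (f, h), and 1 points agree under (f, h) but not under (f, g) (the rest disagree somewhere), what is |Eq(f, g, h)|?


Eq(f, g, h) is the triple-agreement set: points in S where all three
maps take the same value. Using inclusion-exclusion on the pairwise data:
Pair (f, g) agrees on 12 points; pair (f, h) on 8 points.
Points agreeing under (f, g) but not (f, h) = 5; under (f, h) but not (f, g) = 1.
Triple-agreement = agreement-in-(f, g) minus points that agree under (f, g) but not (f, h):
|Eq(f, g, h)| = 12 - 5 = 7
(cross-check via (f, h): 8 - 1 = 7.)

7


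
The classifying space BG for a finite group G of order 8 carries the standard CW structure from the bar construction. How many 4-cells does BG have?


In the bar-construction CW model of BG, the n-cells are indexed by
n-tuples [g_1|...|g_n] of non-identity elements of G (degenerate
simplices with some g_i = e do not contribute cells), so there are
(|G| - 1)^n n-cells.
For dim = 4 with |G| = 8:
cells = (8 - 1)^4 = 7^4 = 2401

2401


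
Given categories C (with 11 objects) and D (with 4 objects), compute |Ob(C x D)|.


The product category C x D has objects that are pairs (c, d).
Number of pairs = |Ob(C)| * |Ob(D)| = 11 * 4 = 44

44


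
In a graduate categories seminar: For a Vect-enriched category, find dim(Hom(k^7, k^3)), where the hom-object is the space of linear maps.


In Vect-enriched categories, Hom(k^n, k^m) is the space of m x n matrices.
dim(Hom(k^7, k^3)) = 3 * 7 = 21

21


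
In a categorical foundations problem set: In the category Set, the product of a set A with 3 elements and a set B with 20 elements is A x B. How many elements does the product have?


In Set, the product A x B is the Cartesian product.
By the universal property, |A x B| = |A| * |B|.
|A x B| = 3 * 20 = 60

60


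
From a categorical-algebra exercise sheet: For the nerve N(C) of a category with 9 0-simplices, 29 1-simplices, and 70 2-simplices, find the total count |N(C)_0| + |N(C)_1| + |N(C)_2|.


The 2-skeleton of the nerve N(C) consists of simplices in dimensions 0, 1, 2:
  |N(C)_0| = 9 (objects)
  |N(C)_1| = 29 (morphisms)
  |N(C)_2| = 70 (composable pairs)
Total = 9 + 29 + 70 = 108

108


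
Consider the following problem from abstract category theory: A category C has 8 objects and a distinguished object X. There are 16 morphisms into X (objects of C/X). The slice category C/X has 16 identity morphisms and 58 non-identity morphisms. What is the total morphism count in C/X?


In the slice category C/X, objects are morphisms to X.
Identity morphisms: 16 (one per object of C/X).
Non-identity morphisms: 58.
Total = 16 + 58 = 74

74


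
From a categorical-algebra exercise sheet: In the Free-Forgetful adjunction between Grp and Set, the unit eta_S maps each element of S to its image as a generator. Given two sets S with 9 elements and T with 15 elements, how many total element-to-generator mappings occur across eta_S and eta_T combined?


The unit eta_X: X -> U(F(X)) of the Free-Forgetful adjunction
maps each element of X to a generator of F(X). For X = S + T (disjoint
union in Set), |S + T| = |S| + |T|.
Total mappings = 9 + 15 = 24.

24


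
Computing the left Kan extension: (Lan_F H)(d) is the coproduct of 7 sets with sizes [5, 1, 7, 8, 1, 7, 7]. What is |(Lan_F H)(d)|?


Pointwise, the left Kan extension (Lan_F H)(d) is the colimit, indexed
by the comma category (F downarrow d), of H composed with the
projection (F downarrow d) -> C. Here that colimit is given
as a coproduct (disjoint union) of sets, so its cardinality is the
sum of the sizes of the summands.
Coproduct of sets with sizes: 5 + 1 + 7 + 8 + 1 + 7 + 7
= 36

36


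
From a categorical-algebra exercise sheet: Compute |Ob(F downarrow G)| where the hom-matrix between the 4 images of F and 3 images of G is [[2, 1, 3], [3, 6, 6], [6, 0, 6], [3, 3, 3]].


Objects of (F downarrow G) are triples (a, b, h: F(a)->G(b)).
The count equals the sum of all entries in the hom-matrix.
sum(row 0) = 6
sum(row 1) = 15
sum(row 2) = 12
sum(row 3) = 9
Grand total = 42

42


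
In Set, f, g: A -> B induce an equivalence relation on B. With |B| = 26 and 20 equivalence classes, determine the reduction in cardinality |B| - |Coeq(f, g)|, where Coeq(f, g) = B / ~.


The coequalizer Coeq(f, g) = B / ~ has one element per equivalence class.
|B| = 26, |Coeq(f, g)| = 20.
|B| - |Coeq(f, g)| = 26 - 20 = 6.

6


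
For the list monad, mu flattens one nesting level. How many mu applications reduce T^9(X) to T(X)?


Each application of mu: T^2 -> T removes one layer of nesting.
Starting at depth 9 (i.e., T^9(X)), we need to reach T(X).
Number of mu applications = 9 - 1 = 8

8


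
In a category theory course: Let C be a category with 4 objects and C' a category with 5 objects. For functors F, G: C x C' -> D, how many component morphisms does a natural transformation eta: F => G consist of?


A natural transformation eta: F => G assigns one component morphism per
object of the domain category.
The domain is the product category C x C', so
|Ob(C x C')| = |Ob(C)| * |Ob(C')| = 4 * 5 = 20.
Therefore eta has 20 component morphisms.

20


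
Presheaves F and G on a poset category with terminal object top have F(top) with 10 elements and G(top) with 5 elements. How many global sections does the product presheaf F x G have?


Global sections of a presheaf on a poset with terminal top satisfy
Gamma(H) ~ H(top). Presheaves admit pointwise products, so
(F x G)(top) = F(top) x G(top) (Cartesian product).
|Gamma(F x G)| = |F(top)| * |G(top)| = 10 * 5 = 50.

50


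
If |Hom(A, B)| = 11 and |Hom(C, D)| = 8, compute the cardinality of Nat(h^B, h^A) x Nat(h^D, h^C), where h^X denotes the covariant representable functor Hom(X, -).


By the Yoneda lemma, Nat(h^B, h^A) is isomorphic to Hom(A, B),
so |Nat(h^B, h^A)| = |Hom(A, B)| and |Nat(h^D, h^C)| = |Hom(C, D)|.
|Hom(A, B)| = 11, |Hom(C, D)| = 8.
|Nat(h^B, h^A) x Nat(h^D, h^C)| = 11 * 8 = 88

88


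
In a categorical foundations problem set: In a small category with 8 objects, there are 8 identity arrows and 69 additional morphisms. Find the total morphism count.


Each object has an identity morphism, giving 8 identities.
Adding the 69 non-identity morphisms:
Total = 8 + 69 = 77

77


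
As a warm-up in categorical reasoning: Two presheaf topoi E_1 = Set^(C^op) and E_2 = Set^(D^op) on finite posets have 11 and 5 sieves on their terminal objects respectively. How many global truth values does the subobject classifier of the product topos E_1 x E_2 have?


In a product of presheaf topoi E_1 x E_2, the subobject classifier
is Omega = Omega_1 x Omega_2 (componentwise), so
|Omega(top)| = |Omega_1(top_1)| * |Omega_2(top_2)|.
= 11 * 5 = 55.

55


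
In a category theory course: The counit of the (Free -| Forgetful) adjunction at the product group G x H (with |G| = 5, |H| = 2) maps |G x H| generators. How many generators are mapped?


The counit epsilon_K: F(U(K)) -> K of the Free-Forgetful adjunction
maps |K| generators of F(U(K)) into K. For K = G x H (the product group),
|G x H| = |G| * |H|.
Total generators mapped = 5 * 2 = 10.

10


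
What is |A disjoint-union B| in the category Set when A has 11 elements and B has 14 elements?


In Set, the coproduct A + B is the disjoint union.
|A + B| = |A| + |B| = 11 + 14 = 25

25


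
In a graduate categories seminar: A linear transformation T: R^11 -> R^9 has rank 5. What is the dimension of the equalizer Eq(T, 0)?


The equalizer of f and the zero map is ker(f).
By the rank-nullity theorem: dim(ker(f)) = dim(domain) - rank(f).
dim(ker(f)) = 11 - 5 = 6

6


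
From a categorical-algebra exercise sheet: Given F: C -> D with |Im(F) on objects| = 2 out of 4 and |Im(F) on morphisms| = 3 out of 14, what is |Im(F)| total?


The image of F consists of distinct objects and distinct morphisms.
|Im(F)| on objects = 2
|Im(F)| on morphisms = 3
Total image cardinality = 2 + 3 = 5

5


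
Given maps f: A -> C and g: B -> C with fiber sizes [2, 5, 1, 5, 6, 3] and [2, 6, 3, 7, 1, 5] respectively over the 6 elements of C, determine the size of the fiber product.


The pullback A x_C B consists of pairs (a, b) with f(a) = g(b).
For each element c in C, the fiber product has |f^-1(c)| * |g^-1(c)| elements.
Summing over C: 2 * 2 + 5 * 6 + 1 * 3 + 5 * 7 + 6 * 1 + 3 * 5
= 4 + 30 + 3 + 35 + 6 + 15 = 93

93


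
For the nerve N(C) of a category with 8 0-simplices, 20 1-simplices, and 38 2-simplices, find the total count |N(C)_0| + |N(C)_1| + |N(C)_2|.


The 2-skeleton of the nerve N(C) consists of simplices in dimensions 0, 1, 2:
  |N(C)_0| = 8 (objects)
  |N(C)_1| = 20 (morphisms)
  |N(C)_2| = 38 (composable pairs)
Total = 8 + 20 + 38 = 66

66


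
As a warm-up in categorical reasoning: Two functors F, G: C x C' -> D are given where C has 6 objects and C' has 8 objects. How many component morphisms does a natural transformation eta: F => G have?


A natural transformation eta: F => G assigns one component morphism per
object of the domain category.
The domain is the product category C x C', so
|Ob(C x C')| = |Ob(C)| * |Ob(C')| = 6 * 8 = 48.
Therefore eta has 48 component morphisms.

48


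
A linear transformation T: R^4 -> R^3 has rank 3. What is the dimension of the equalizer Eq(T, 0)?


The equalizer of f and the zero map is ker(f).
By the rank-nullity theorem: dim(ker(f)) = dim(domain) - rank(f).
dim(ker(f)) = 4 - 3 = 1

1


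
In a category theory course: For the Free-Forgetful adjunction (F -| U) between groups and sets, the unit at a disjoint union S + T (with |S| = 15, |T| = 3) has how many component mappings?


The unit eta_X: X -> U(F(X)) of the Free-Forgetful adjunction
maps each element of X to a generator of F(X). For X = S + T (disjoint
union in Set), |S + T| = |S| + |T|.
Total mappings = 15 + 3 = 18.

18


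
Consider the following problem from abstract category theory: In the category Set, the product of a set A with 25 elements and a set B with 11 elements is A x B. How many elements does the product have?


In Set, the product A x B is the Cartesian product.
By the universal property, |A x B| = |A| * |B|.
|A x B| = 25 * 11 = 275

275


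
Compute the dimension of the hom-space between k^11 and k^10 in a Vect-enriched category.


In Vect-enriched categories, Hom(k^n, k^m) is the space of m x n matrices.
dim(Hom(k^11, k^10)) = 10 * 11 = 110

110


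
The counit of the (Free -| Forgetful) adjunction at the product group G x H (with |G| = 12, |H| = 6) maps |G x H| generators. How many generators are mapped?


The counit epsilon_K: F(U(K)) -> K of the Free-Forgetful adjunction
maps |K| generators of F(U(K)) into K. For K = G x H (the product group),
|G x H| = |G| * |H|.
Total generators mapped = 12 * 6 = 72.

72


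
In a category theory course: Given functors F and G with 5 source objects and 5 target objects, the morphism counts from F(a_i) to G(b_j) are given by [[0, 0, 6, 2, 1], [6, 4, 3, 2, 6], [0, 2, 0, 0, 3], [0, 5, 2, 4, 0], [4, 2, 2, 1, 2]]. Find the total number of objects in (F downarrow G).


Objects of (F downarrow G) are triples (a, b, h: F(a)->G(b)).
The count equals the sum of all entries in the hom-matrix.
sum(row 0) = 9
sum(row 1) = 21
sum(row 2) = 5
sum(row 3) = 11
sum(row 4) = 11
Grand total = 57

57


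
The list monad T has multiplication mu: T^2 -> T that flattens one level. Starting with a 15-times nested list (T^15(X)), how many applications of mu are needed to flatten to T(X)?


Each application of mu: T^2 -> T removes one layer of nesting.
Starting at depth 15 (i.e., T^15(X)), we need to reach T(X).
Number of mu applications = 15 - 1 = 14

14


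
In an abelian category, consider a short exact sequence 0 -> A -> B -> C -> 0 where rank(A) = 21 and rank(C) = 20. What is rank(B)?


For a short exact sequence 0 -> A -> B -> C -> 0,
rank is additive: rank(B) = rank(A) + rank(C).
rank(B) = 21 + 20 = 41

41


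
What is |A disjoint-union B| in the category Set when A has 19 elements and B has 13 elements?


In Set, the coproduct A + B is the disjoint union.
|A + B| = |A| + |B| = 19 + 13 = 32

32


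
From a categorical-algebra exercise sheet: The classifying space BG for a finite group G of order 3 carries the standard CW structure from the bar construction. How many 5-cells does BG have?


In the bar-construction CW model of BG, the n-cells are indexed by
n-tuples [g_1|...|g_n] of non-identity elements of G (degenerate
simplices with some g_i = e do not contribute cells), so there are
(|G| - 1)^n n-cells.
For dim = 5 with |G| = 3:
cells = (3 - 1)^5 = 2^5 = 32

32


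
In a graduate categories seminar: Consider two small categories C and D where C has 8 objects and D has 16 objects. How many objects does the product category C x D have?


The product category C x D has objects that are pairs (c, d).
Number of pairs = |Ob(C)| * |Ob(D)| = 8 * 16 = 128

128


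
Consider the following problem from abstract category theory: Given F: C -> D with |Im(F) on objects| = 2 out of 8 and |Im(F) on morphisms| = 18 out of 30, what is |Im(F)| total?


The image of F consists of distinct objects and distinct morphisms.
|Im(F)| on objects = 2
|Im(F)| on morphisms = 18
Total image cardinality = 2 + 18 = 20

20


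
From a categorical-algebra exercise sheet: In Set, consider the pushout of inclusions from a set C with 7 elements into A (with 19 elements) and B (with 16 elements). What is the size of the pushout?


The pushout A +_C B identifies the images of C in A and B.
|A +_C B| = |A| + |B| - |C| (for injections).
= 19 + 16 - 7 = 28

28


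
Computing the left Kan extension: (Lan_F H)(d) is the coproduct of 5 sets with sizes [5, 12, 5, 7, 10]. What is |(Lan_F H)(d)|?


Pointwise, the left Kan extension (Lan_F H)(d) is the colimit, indexed
by the comma category (F downarrow d), of H composed with the
projection (F downarrow d) -> C. Here that colimit is given
as a coproduct (disjoint union) of sets, so its cardinality is the
sum of the sizes of the summands.
Coproduct of sets with sizes: 5 + 12 + 5 + 7 + 10
= 39

39


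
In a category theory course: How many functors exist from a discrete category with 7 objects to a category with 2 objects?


A functor from a discrete category C to D is determined by
where each object maps. Each of the 7 objects of C can map
to any of the 2 objects of D independently.
Number of functors = 2^7 = 128

128


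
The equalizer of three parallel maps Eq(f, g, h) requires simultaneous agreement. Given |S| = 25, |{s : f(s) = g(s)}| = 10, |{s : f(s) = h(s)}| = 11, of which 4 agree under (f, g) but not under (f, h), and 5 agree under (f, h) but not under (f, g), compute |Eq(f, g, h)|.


Eq(f, g, h) is the triple-agreement set: points in S where all three
maps take the same value. Using inclusion-exclusion on the pairwise data:
Pair (f, g) agrees on 10 points; pair (f, h) on 11 points.
Points agreeing under (f, g) but not (f, h) = 4; under (f, h) but not (f, g) = 5.
Triple-agreement = agreement-in-(f, g) minus points that agree under (f, g) but not (f, h):
|Eq(f, g, h)| = 10 - 4 = 6
(cross-check via (f, h): 11 - 5 = 6.)

6


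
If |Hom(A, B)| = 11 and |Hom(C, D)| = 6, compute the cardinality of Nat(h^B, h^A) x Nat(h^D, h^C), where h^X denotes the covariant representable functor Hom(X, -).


By the Yoneda lemma, Nat(h^B, h^A) is isomorphic to Hom(A, B),
so |Nat(h^B, h^A)| = |Hom(A, B)| and |Nat(h^D, h^C)| = |Hom(C, D)|.
|Hom(A, B)| = 11, |Hom(C, D)| = 6.
|Nat(h^B, h^A) x Nat(h^D, h^C)| = 11 * 6 = 66

66


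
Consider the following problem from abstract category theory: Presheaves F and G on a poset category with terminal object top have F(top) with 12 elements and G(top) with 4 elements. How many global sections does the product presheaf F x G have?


Global sections of a presheaf on a poset with terminal top satisfy
Gamma(H) ~ H(top). Presheaves admit pointwise products, so
(F x G)(top) = F(top) x G(top) (Cartesian product).
|Gamma(F x G)| = |F(top)| * |G(top)| = 12 * 4 = 48.

48


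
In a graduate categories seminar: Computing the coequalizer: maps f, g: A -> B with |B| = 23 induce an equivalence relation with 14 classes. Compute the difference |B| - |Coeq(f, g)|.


The coequalizer Coeq(f, g) = B / ~ has one element per equivalence class.
|B| = 23, |Coeq(f, g)| = 14.
|B| - |Coeq(f, g)| = 23 - 14 = 9.

9


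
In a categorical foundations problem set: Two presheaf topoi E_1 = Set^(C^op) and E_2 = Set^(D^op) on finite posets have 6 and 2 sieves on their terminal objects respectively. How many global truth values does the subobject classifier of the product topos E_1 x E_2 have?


In a product of presheaf topoi E_1 x E_2, the subobject classifier
is Omega = Omega_1 x Omega_2 (componentwise), so
|Omega(top)| = |Omega_1(top_1)| * |Omega_2(top_2)|.
= 6 * 2 = 12.

12


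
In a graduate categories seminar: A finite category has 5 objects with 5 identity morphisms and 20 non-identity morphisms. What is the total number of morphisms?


Each object has an identity morphism, giving 5 identities.
Adding the 20 non-identity morphisms:
Total = 5 + 20 = 25

25


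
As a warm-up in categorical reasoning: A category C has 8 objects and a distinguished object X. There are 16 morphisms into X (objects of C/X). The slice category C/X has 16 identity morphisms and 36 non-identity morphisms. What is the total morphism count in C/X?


In the slice category C/X, objects are morphisms to X.
Identity morphisms: 16 (one per object of C/X).
Non-identity morphisms: 36.
Total = 16 + 36 = 52

52


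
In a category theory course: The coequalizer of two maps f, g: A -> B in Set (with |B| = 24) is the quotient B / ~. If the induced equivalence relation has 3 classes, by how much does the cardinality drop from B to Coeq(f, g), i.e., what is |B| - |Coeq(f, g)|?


The coequalizer Coeq(f, g) = B / ~ has one element per equivalence class.
|B| = 24, |Coeq(f, g)| = 3.
|B| - |Coeq(f, g)| = 24 - 3 = 21.

21


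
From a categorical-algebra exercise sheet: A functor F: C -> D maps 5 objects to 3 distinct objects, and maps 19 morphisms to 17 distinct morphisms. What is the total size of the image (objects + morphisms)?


The image of F consists of distinct objects and distinct morphisms.
|Im(F)| on objects = 3
|Im(F)| on morphisms = 17
Total image cardinality = 3 + 17 = 20

20


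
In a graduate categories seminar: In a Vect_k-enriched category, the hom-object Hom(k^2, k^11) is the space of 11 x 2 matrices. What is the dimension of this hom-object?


In Vect-enriched categories, Hom(k^n, k^m) is the space of m x n matrices.
dim(Hom(k^2, k^11)) = 11 * 2 = 22

22


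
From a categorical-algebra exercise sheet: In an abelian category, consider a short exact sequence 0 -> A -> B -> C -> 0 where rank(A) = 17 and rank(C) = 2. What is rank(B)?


For a short exact sequence 0 -> A -> B -> C -> 0,
rank is additive: rank(B) = rank(A) + rank(C).
rank(B) = 17 + 2 = 19

19


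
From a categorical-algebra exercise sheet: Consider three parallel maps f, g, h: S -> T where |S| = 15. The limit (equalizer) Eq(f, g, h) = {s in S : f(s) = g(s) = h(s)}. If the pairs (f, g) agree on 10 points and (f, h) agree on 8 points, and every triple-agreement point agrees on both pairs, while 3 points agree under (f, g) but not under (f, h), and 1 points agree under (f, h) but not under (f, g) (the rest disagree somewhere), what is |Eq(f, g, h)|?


Eq(f, g, h) is the triple-agreement set: points in S where all three
maps take the same value. Using inclusion-exclusion on the pairwise data:
Pair (f, g) agrees on 10 points; pair (f, h) on 8 points.
Points agreeing under (f, g) but not (f, h) = 3; under (f, h) but not (f, g) = 1.
Triple-agreement = agreement-in-(f, g) minus points that agree under (f, g) but not (f, h):
|Eq(f, g, h)| = 10 - 3 = 7
(cross-check via (f, h): 8 - 1 = 7.)

7


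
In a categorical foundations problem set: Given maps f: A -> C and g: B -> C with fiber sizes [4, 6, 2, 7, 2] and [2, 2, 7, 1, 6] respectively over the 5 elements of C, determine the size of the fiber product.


The pullback A x_C B consists of pairs (a, b) with f(a) = g(b).
For each element c in C, the fiber product has |f^-1(c)| * |g^-1(c)| elements.
Summing over C: 4 * 2 + 6 * 2 + 2 * 7 + 7 * 1 + 2 * 6
= 8 + 12 + 14 + 7 + 12 = 53

53


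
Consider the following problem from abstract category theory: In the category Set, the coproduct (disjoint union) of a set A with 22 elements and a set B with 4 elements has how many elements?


In Set, the coproduct A + B is the disjoint union.
|A + B| = |A| + |B| = 22 + 4 = 26

26


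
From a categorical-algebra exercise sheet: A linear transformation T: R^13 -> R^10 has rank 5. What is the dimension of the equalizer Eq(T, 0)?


The equalizer of f and the zero map is ker(f).
By the rank-nullity theorem: dim(ker(f)) = dim(domain) - rank(f).
dim(ker(f)) = 13 - 5 = 8

8


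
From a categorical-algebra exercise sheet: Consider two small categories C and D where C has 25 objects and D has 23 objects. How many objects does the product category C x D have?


The product category C x D has objects that are pairs (c, d).
Number of pairs = |Ob(C)| * |Ob(D)| = 25 * 23 = 575

575


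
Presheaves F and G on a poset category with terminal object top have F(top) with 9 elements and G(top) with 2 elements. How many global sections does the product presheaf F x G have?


Global sections of a presheaf on a poset with terminal top satisfy
Gamma(H) ~ H(top). Presheaves admit pointwise products, so
(F x G)(top) = F(top) x G(top) (Cartesian product).
|Gamma(F x G)| = |F(top)| * |G(top)| = 9 * 2 = 18.

18


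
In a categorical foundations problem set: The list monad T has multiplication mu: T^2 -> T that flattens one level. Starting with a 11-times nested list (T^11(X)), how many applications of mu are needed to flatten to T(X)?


Each application of mu: T^2 -> T removes one layer of nesting.
Starting at depth 11 (i.e., T^11(X)), we need to reach T(X).
Number of mu applications = 11 - 1 = 10

10


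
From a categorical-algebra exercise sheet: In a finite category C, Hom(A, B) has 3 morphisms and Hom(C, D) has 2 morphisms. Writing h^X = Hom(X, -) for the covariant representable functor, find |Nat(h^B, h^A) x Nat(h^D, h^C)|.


By the Yoneda lemma, Nat(h^B, h^A) is isomorphic to Hom(A, B),
so |Nat(h^B, h^A)| = |Hom(A, B)| and |Nat(h^D, h^C)| = |Hom(C, D)|.
|Hom(A, B)| = 3, |Hom(C, D)| = 2.
|Nat(h^B, h^A) x Nat(h^D, h^C)| = 3 * 2 = 6

6


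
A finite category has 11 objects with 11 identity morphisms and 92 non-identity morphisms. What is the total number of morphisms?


Each object has an identity morphism, giving 11 identities.
Adding the 92 non-identity morphisms:
Total = 11 + 92 = 103

103


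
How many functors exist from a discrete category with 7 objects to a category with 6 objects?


A functor from a discrete category C to D is determined by
where each object maps. Each of the 7 objects of C can map
to any of the 6 objects of D independently.
Number of functors = 6^7 = 279936

279936


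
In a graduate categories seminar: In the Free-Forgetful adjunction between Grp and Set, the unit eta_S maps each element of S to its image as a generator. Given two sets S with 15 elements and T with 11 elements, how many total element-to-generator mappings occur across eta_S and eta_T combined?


The unit eta_X: X -> U(F(X)) of the Free-Forgetful adjunction
maps each element of X to a generator of F(X). For X = S + T (disjoint
union in Set), |S + T| = |S| + |T|.
Total mappings = 15 + 11 = 26.

26


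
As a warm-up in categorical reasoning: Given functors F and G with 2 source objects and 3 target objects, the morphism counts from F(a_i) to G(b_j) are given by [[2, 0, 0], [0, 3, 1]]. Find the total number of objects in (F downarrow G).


Objects of (F downarrow G) are triples (a, b, h: F(a)->G(b)).
The count equals the sum of all entries in the hom-matrix.
sum(row 0) = 2
sum(row 1) = 4
Grand total = 6

6


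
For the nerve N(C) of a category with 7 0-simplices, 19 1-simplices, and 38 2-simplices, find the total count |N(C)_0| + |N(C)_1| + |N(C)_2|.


The 2-skeleton of the nerve N(C) consists of simplices in dimensions 0, 1, 2:
  |N(C)_0| = 7 (objects)
  |N(C)_1| = 19 (morphisms)
  |N(C)_2| = 38 (composable pairs)
Total = 7 + 19 + 38 = 64

64


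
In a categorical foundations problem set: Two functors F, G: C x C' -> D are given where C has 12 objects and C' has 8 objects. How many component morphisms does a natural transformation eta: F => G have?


A natural transformation eta: F => G assigns one component morphism per
object of the domain category.
The domain is the product category C x C', so
|Ob(C x C')| = |Ob(C)| * |Ob(C')| = 12 * 8 = 96.
Therefore eta has 96 component morphisms.

96


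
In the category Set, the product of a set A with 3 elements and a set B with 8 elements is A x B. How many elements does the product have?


In Set, the product A x B is the Cartesian product.
By the universal property, |A x B| = |A| * |B|.
|A x B| = 3 * 8 = 24

24


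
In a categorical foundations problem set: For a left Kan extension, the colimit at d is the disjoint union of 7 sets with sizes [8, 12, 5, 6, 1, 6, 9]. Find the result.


Pointwise, the left Kan extension (Lan_F H)(d) is the colimit, indexed
by the comma category (F downarrow d), of H composed with the
projection (F downarrow d) -> C. Here that colimit is given
as a coproduct (disjoint union) of sets, so its cardinality is the
sum of the sizes of the summands.
Coproduct of sets with sizes: 8 + 12 + 5 + 6 + 1 + 6 + 9
= 47

47


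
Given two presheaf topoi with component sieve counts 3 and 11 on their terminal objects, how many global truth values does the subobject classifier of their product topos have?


In a product of presheaf topoi E_1 x E_2, the subobject classifier
is Omega = Omega_1 x Omega_2 (componentwise), so
|Omega(top)| = |Omega_1(top_1)| * |Omega_2(top_2)|.
= 3 * 11 = 33.

33


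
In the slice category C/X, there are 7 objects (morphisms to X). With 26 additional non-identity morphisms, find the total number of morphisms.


In the slice category C/X, objects are morphisms to X.
Identity morphisms: 7 (one per object of C/X).
Non-identity morphisms: 26.
Total = 7 + 26 = 33

33


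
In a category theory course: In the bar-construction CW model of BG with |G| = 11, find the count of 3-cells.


In the bar-construction CW model of BG, the n-cells are indexed by
n-tuples [g_1|...|g_n] of non-identity elements of G (degenerate
simplices with some g_i = e do not contribute cells), so there are
(|G| - 1)^n n-cells.
For dim = 3 with |G| = 11:
cells = (11 - 1)^3 = 10^3 = 1000

1000


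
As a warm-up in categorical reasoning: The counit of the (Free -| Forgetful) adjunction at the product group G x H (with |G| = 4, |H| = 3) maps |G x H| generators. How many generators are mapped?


The counit epsilon_K: F(U(K)) -> K of the Free-Forgetful adjunction
maps |K| generators of F(U(K)) into K. For K = G x H (the product group),
|G x H| = |G| * |H|.
Total generators mapped = 4 * 3 = 12.

12


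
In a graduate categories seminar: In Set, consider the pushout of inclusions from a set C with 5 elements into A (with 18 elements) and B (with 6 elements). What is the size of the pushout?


The pushout A +_C B identifies the images of C in A and B.
|A +_C B| = |A| + |B| - |C| (for injections).
= 18 + 6 - 5 = 19

19


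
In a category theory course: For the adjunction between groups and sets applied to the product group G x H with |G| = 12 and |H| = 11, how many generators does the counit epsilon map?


The counit epsilon_K: F(U(K)) -> K of the Free-Forgetful adjunction
maps |K| generators of F(U(K)) into K. For K = G x H (the product group),
|G x H| = |G| * |H|.
Total generators mapped = 12 * 11 = 132.

132


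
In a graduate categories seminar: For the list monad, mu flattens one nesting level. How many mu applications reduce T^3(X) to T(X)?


Each application of mu: T^2 -> T removes one layer of nesting.
Starting at depth 3 (i.e., T^3(X)), we need to reach T(X).
Number of mu applications = 3 - 1 = 2

2


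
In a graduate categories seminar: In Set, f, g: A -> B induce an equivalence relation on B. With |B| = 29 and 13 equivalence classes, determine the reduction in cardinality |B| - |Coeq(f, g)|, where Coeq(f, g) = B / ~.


The coequalizer Coeq(f, g) = B / ~ has one element per equivalence class.
|B| = 29, |Coeq(f, g)| = 13.
|B| - |Coeq(f, g)| = 29 - 13 = 16.

16


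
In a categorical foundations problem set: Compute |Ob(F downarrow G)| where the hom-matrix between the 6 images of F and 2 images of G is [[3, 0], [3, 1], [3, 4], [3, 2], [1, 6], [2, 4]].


Objects of (F downarrow G) are triples (a, b, h: F(a)->G(b)).
The count equals the sum of all entries in the hom-matrix.
sum(row 0) = 3
sum(row 1) = 4
sum(row 2) = 7
sum(row 3) = 5
sum(row 4) = 7
sum(row 5) = 6
Grand total = 32

32


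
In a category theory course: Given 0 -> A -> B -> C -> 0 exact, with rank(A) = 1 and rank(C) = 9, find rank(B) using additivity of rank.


For a short exact sequence 0 -> A -> B -> C -> 0,
rank is additive: rank(B) = rank(A) + rank(C).
rank(B) = 1 + 9 = 10

10


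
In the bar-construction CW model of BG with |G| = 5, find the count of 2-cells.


In the bar-construction CW model of BG, the n-cells are indexed by
n-tuples [g_1|...|g_n] of non-identity elements of G (degenerate
simplices with some g_i = e do not contribute cells), so there are
(|G| - 1)^n n-cells.
For dim = 2 with |G| = 5:
cells = (5 - 1)^2 = 4^2 = 16

16


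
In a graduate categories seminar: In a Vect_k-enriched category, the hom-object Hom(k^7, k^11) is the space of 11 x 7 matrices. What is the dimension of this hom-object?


In Vect-enriched categories, Hom(k^n, k^m) is the space of m x n matrices.
dim(Hom(k^7, k^11)) = 11 * 7 = 77

77


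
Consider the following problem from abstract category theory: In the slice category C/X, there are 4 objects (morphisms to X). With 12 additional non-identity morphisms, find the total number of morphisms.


In the slice category C/X, objects are morphisms to X.
Identity morphisms: 4 (one per object of C/X).
Non-identity morphisms: 12.
Total = 4 + 12 = 16

16


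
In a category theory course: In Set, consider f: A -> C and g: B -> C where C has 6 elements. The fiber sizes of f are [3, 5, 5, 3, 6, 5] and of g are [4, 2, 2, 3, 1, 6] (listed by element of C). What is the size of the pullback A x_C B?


The pullback A x_C B consists of pairs (a, b) with f(a) = g(b).
For each element c in C, the fiber product has |f^-1(c)| * |g^-1(c)| elements.
Summing over C: 3 * 4 + 5 * 2 + 5 * 2 + 3 * 3 + 6 * 1 + 5 * 6
= 12 + 10 + 10 + 9 + 6 + 30 = 77

77


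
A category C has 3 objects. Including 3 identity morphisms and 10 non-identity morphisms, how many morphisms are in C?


Each object has an identity morphism, giving 3 identities.
Adding the 10 non-identity morphisms:
Total = 3 + 10 = 13

13


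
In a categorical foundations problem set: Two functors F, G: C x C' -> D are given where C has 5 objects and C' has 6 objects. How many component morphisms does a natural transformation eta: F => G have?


A natural transformation eta: F => G assigns one component morphism per
object of the domain category.
The domain is the product category C x C', so
|Ob(C x C')| = |Ob(C)| * |Ob(C')| = 5 * 6 = 30.
Therefore eta has 30 component morphisms.

30


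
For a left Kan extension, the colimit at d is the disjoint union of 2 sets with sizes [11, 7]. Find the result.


Pointwise, the left Kan extension (Lan_F H)(d) is the colimit, indexed
by the comma category (F downarrow d), of H composed with the
projection (F downarrow d) -> C. Here that colimit is given
as a coproduct (disjoint union) of sets, so its cardinality is the
sum of the sizes of the summands.
Coproduct of sets with sizes: 11 + 7
= 18

18


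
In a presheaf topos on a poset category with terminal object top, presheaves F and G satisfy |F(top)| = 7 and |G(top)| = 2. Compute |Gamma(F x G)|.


Global sections of a presheaf on a poset with terminal top satisfy
Gamma(H) ~ H(top). Presheaves admit pointwise products, so
(F x G)(top) = F(top) x G(top) (Cartesian product).
|Gamma(F x G)| = |F(top)| * |G(top)| = 7 * 2 = 14.

14


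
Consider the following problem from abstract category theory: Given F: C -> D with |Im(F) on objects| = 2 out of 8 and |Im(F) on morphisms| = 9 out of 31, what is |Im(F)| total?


The image of F consists of distinct objects and distinct morphisms.
|Im(F)| on objects = 2
|Im(F)| on morphisms = 9
Total image cardinality = 2 + 9 = 11

11


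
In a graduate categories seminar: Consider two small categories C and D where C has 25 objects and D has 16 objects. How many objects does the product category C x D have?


The product category C x D has objects that are pairs (c, d).
Number of pairs = |Ob(C)| * |Ob(D)| = 25 * 16 = 400

400


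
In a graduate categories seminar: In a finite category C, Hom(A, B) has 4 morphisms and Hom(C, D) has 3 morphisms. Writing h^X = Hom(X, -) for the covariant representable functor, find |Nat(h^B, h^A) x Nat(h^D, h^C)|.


By the Yoneda lemma, Nat(h^B, h^A) is isomorphic to Hom(A, B),
so |Nat(h^B, h^A)| = |Hom(A, B)| and |Nat(h^D, h^C)| = |Hom(C, D)|.
|Hom(A, B)| = 4, |Hom(C, D)| = 3.
|Nat(h^B, h^A) x Nat(h^D, h^C)| = 4 * 3 = 12

12


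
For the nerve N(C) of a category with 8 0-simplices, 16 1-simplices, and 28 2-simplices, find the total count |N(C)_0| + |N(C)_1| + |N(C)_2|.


The 2-skeleton of the nerve N(C) consists of simplices in dimensions 0, 1, 2:
  |N(C)_0| = 8 (objects)
  |N(C)_1| = 16 (morphisms)
  |N(C)_2| = 28 (composable pairs)
Total = 8 + 16 + 28 = 52

52


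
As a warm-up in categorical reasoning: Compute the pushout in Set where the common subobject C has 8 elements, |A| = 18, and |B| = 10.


The pushout A +_C B identifies the images of C in A and B.
|A +_C B| = |A| + |B| - |C| (for injections).
= 18 + 10 - 8 = 20

20


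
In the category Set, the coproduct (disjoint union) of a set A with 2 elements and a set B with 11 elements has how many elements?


In Set, the coproduct A + B is the disjoint union.
|A + B| = |A| + |B| = 2 + 11 = 13

13


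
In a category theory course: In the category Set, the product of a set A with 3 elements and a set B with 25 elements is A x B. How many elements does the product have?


In Set, the product A x B is the Cartesian product.
By the universal property, |A x B| = |A| * |B|.
|A x B| = 3 * 25 = 75

75


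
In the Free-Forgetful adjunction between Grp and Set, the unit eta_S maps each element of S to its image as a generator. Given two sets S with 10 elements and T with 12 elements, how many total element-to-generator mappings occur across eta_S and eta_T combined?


The unit eta_X: X -> U(F(X)) of the Free-Forgetful adjunction
maps each element of X to a generator of F(X). For X = S + T (disjoint
union in Set), |S + T| = |S| + |T|.
Total mappings = 10 + 12 = 22.

22


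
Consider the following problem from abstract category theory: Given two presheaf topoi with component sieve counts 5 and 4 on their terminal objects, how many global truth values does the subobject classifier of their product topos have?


In a product of presheaf topoi E_1 x E_2, the subobject classifier
is Omega = Omega_1 x Omega_2 (componentwise), so
|Omega(top)| = |Omega_1(top_1)| * |Omega_2(top_2)|.
= 5 * 4 = 20.

20


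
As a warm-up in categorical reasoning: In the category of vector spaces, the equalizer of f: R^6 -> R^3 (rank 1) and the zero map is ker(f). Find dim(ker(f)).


The equalizer of f and the zero map is ker(f).
By the rank-nullity theorem: dim(ker(f)) = dim(domain) - rank(f).
dim(ker(f)) = 6 - 1 = 5

5


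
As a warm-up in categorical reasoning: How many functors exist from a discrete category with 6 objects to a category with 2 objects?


A functor from a discrete category C to D is determined by
where each object maps. Each of the 6 objects of C can map
to any of the 2 objects of D independently.
Number of functors = 2^6 = 64

64


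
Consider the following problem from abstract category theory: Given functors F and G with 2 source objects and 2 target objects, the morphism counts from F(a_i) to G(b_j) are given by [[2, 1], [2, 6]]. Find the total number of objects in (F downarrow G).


Objects of (F downarrow G) are triples (a, b, h: F(a)->G(b)).
The count equals the sum of all entries in the hom-matrix.
sum(row 0) = 3
sum(row 1) = 8
Grand total = 11

11


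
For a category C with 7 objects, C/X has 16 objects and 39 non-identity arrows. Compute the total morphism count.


In the slice category C/X, objects are morphisms to X.
Identity morphisms: 16 (one per object of C/X).
Non-identity morphisms: 39.
Total = 16 + 39 = 55

55


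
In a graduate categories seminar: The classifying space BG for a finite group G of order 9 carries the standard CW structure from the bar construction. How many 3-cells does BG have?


In the bar-construction CW model of BG, the n-cells are indexed by
n-tuples [g_1|...|g_n] of non-identity elements of G (degenerate
simplices with some g_i = e do not contribute cells), so there are
(|G| - 1)^n n-cells.
For dim = 3 with |G| = 9:
cells = (9 - 1)^3 = 8^3 = 512

512
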